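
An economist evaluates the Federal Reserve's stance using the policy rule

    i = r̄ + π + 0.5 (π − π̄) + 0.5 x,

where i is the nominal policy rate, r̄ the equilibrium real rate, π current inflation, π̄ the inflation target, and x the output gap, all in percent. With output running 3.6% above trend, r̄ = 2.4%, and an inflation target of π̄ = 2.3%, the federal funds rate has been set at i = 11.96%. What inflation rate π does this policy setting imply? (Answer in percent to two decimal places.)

5.94%

Output 3.6% above potential → x = 3.6.
Collecting π: i = r̄ + (1 + 0.5) π − 0.5 π̄ + 0.5 x
1.5 π = 11.96 − 2.4 + 0.5 × 2.3 − 0.5 × 3.6 = 8.91
π = 8.91 / 1.5 = 5.94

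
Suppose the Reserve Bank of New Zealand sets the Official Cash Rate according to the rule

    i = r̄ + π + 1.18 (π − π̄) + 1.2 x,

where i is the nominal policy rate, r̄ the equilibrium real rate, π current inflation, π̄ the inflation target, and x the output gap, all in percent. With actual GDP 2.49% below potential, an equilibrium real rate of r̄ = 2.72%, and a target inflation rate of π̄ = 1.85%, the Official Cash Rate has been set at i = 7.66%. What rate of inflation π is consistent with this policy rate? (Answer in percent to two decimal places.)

4.64%

Output 2.49% below potential → x = -2.49.
Collecting π: i = r̄ + (1 + 1.18) π − 1.18 π̄ + 1.2 x
2.18 π = 7.66 − 2.72 + 1.18 × 1.85 − 1.2 × (-2.49) = 10.111
π = 10.111 / 2.18 = 4.64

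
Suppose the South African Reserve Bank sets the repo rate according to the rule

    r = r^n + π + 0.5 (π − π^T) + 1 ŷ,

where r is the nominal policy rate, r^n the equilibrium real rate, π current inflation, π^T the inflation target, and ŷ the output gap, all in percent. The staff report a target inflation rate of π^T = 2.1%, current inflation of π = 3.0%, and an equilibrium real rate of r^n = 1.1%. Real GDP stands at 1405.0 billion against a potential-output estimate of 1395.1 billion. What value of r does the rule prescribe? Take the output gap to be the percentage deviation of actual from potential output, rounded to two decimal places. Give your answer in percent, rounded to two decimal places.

5.26%

Output gap = 100 × (1405.0 − 1395.1) / 1395.1 = 0.71%.
r = 1.10 + 3.00 + 0.5 × (3.00 − 2.10) + 1 × 0.71
   = 1.10 + 3 + 0.45 + 0.71 = 5.26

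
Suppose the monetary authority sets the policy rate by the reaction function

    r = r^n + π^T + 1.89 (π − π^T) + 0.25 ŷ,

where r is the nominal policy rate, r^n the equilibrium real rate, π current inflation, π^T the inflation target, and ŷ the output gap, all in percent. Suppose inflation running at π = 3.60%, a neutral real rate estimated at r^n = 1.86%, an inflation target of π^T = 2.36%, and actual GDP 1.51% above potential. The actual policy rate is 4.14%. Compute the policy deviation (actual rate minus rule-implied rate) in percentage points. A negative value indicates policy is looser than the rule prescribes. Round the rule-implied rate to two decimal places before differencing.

-2.80 pp

Output 1.51% above potential → ŷ = 1.51.
r = 1.86 + 2.36 + 1.89 × (3.60 − 2.36) + 0.25 × 1.51
   = 1.86 + 2.36 + 2.3436 + 0.3775 = 6.94
Deviation = 4.14 − 6.94 = -2.80 pp.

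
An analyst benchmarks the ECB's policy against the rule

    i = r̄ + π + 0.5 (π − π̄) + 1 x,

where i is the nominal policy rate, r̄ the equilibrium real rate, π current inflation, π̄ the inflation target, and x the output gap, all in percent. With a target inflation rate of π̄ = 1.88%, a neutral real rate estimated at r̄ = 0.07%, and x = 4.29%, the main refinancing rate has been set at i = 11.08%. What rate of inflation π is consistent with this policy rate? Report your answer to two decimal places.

Collecting π: i = r̄ + (1 + 0.5) π − 0.5 π̄ + 1 x
1.5 π = 11.08 − 0.07 + 0.5 × 1.88 − 1 × 4.29 = 7.66
π = 7.66 / 1.5 = 5.11

5.11%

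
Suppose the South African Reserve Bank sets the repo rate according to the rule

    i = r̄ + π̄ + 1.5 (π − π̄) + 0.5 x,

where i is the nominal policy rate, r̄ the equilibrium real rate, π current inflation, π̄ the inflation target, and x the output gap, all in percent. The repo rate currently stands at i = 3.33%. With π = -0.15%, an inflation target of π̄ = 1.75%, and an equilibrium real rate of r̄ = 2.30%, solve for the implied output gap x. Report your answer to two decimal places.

4.26%

0.5 x = 3.33 − 2.30 − 1.75 − 1.5 × ((-0.15) − 1.75) = 2.13
x = 2.13 / 0.5 = 4.26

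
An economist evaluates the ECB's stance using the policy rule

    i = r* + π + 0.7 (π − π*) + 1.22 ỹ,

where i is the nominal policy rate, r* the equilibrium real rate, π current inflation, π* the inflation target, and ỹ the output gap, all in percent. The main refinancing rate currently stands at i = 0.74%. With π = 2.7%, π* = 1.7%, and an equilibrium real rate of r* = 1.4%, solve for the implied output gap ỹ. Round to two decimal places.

1.22 ỹ = 0.74 − 1.4 − 2.7 − 0.7 × (2.7 − 1.7) = -4.06
ỹ = -4.06 / 1.22 = -3.33

-3.33%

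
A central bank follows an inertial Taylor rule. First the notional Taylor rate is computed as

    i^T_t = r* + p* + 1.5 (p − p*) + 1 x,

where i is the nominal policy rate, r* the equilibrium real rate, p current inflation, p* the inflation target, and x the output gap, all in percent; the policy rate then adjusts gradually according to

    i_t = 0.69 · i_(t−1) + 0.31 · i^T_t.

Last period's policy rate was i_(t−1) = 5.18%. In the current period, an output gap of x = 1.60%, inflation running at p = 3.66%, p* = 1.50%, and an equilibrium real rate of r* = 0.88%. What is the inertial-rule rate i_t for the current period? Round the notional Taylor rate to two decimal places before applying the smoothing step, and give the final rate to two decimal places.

5.81%

i^T_t = 0.88 + 1.50 + 1.5 × (3.66 − 1.50) + 1 × 1.60
   = 0.88 + 1.5 + 3.24 + 1.6 = 7.22
i_t = 0.69 × 5.18 + 0.31 × 7.22 = 3.5742 + 2.2382 = 5.81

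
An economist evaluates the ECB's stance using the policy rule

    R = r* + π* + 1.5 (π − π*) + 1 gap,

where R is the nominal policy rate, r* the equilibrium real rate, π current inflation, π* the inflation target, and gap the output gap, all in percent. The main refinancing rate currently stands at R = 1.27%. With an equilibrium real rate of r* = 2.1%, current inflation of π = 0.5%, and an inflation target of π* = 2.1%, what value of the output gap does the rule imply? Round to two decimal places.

1 gap = 1.27 − 2.1 − 2.1 − 1.5 × (0.5 − 2.1) = -0.53
gap = -0.53 / 1 = -0.53

-0.53%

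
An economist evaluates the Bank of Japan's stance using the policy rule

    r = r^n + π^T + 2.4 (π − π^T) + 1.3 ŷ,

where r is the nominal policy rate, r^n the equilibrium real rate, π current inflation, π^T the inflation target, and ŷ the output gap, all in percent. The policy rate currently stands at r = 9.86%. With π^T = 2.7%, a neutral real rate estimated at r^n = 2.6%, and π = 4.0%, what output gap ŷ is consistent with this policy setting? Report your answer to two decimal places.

1.3 ŷ = 9.86 − 2.6 − 2.7 − 2.4 × (4.0 − 2.7) = 1.44
ŷ = 1.44 / 1.3 = 1.11

1.11%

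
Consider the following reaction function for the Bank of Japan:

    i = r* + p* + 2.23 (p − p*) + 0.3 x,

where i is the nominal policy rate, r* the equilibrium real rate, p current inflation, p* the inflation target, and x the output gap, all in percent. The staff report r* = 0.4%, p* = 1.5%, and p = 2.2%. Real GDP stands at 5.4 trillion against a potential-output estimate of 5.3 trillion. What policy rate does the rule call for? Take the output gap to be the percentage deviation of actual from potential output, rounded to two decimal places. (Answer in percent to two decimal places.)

4.03%

Output gap = 100 × (5.4 − 5.3) / 5.3 = 1.89%.
i = 0.40 + 1.50 + 2.23 × (2.20 − 1.50) + 0.3 × 1.89
   = 0.40 + 1.5 + 1.561 + 0.567 = 4.03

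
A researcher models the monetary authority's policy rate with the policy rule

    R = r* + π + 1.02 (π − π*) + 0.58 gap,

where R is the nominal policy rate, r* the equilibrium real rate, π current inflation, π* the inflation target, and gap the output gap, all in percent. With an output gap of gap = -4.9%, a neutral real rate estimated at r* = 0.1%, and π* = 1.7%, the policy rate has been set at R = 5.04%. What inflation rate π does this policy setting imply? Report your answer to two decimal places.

Collecting π: R = r* + (1 + 1.02) π − 1.02 π* + 0.58 gap
2.02 π = 5.04 − 0.1 + 1.02 × 1.7 − 0.58 × (-4.9) = 9.516
π = 9.516 / 2.02 = 4.71

4.71%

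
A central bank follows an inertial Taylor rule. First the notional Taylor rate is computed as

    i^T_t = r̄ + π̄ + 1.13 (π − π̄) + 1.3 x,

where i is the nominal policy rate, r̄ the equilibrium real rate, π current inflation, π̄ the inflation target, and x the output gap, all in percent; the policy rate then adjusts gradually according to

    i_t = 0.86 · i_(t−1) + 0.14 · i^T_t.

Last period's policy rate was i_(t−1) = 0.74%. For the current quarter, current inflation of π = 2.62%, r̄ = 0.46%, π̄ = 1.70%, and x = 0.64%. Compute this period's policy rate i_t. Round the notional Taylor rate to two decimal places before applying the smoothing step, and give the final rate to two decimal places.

1.20%

i^T_t = 0.46 + 1.70 + 1.13 × (2.62 − 1.70) + 1.3 × 0.64
   = 0.46 + 1.7 + 1.0396 + 0.832 = 4.03
i_t = 0.86 × 0.74 + 0.14 × 4.03 = 0.6364 + 0.5642 = 1.20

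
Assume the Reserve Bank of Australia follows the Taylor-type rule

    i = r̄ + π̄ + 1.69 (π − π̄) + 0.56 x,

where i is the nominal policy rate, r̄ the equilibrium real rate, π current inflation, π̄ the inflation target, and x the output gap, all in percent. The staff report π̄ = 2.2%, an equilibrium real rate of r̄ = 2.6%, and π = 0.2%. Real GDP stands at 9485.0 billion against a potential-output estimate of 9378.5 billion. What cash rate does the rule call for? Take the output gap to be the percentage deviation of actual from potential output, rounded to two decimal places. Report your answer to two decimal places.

2.06%

Output gap = 100 × (9485.0 − 9378.5) / 9378.5 = 1.14%.
i = 2.60 + 2.20 + 1.69 × (0.20 − 2.20) + 0.56 × 1.14
   = 2.60 + 2.2 − 3.38 + 0.6384 = 2.06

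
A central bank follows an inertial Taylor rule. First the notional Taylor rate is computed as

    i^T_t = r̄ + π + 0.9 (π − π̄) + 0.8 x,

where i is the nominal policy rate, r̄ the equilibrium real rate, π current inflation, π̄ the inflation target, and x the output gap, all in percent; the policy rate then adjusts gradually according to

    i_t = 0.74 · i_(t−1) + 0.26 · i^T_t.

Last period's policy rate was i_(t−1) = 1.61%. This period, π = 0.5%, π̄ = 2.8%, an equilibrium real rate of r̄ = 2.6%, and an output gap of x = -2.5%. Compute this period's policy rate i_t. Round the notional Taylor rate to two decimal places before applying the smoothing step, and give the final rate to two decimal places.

0.94%

i^T_t = 2.6 + 0.5 + 0.9 × (0.5 − 2.8) + 0.8 × (-2.5)
   = 2.6 + 0.5 − 2.07 − 2 = -0.97
i_t = 0.74 × 1.61 + 0.26 × (-0.97) = 1.1914 − 0.2522 = 0.94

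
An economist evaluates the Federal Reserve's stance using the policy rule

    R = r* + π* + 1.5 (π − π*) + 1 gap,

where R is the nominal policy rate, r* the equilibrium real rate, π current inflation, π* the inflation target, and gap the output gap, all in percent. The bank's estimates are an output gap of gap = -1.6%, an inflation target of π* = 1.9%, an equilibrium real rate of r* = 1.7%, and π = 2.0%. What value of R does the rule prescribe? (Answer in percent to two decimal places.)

2.15%

R = 1.7 + 1.9 + 1.5 × (2.0 − 1.9) + 1 × (-1.6)
   = 1.7 + 1.9 + 0.15 − 1.6 = 2.15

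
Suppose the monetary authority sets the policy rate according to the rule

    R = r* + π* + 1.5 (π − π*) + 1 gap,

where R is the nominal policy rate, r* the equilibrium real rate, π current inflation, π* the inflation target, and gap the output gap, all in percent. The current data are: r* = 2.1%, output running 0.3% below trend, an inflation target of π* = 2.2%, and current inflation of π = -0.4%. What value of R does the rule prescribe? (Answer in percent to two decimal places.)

0.10%

Output 0.3% below potential → gap = -0.3.
R = 2.1 + 2.2 + 1.5 × (-0.4 − 2.2) + 1 × (-0.3)
   = 2.1 + 2.2 − 3.9 − 0.3 = 0.10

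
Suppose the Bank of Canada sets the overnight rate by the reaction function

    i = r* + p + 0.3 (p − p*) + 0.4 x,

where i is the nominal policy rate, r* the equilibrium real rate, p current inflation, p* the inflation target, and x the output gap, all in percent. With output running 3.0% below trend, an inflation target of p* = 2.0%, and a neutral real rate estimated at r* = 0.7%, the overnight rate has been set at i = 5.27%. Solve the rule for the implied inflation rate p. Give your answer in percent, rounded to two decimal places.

4.90%

Output 3.0% below potential → x = -3.0.
Collecting p: i = r* + (1 + 0.3) p − 0.3 p* + 0.4 x
1.3 p = 5.27 − 0.7 + 0.3 × 2.0 − 0.4 × (-3.0) = 6.37
p = 6.37 / 1.3 = 4.90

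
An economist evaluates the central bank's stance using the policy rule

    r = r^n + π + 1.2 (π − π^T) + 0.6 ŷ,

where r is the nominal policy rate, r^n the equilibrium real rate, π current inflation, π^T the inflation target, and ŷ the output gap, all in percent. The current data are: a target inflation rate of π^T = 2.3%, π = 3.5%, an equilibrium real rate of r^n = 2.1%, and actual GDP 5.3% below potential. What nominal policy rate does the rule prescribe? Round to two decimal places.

Output 5.3% below potential → ŷ = -5.3.
r = 2.1 + 3.5 + 1.2 × (3.5 − 2.3) + 0.6 × (-5.3)
   = 2.1 + 3.5 + 1.44 − 3.18 = 3.86

3.86%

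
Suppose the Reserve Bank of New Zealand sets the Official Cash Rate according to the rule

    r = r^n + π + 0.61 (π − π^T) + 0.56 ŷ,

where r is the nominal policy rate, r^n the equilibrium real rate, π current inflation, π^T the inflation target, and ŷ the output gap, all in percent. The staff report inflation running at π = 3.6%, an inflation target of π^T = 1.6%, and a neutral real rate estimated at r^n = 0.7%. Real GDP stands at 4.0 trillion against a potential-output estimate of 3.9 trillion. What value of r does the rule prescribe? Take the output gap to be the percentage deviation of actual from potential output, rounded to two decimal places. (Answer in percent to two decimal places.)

6.95%

Output gap = 100 × (4.0 − 3.9) / 3.9 = 2.56%.
r = 0.70 + 3.60 + 0.61 × (3.60 − 1.60) + 0.56 × 2.56
   = 0.70 + 3.6 + 1.22 + 1.4336 = 6.95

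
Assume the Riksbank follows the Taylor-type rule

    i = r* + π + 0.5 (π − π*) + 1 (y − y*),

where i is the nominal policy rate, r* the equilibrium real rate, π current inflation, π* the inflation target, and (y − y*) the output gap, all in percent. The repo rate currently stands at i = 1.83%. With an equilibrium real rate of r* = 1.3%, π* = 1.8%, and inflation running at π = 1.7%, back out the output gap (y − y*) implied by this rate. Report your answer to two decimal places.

1 (y − y*) = 1.83 − 1.3 − 1.7 − 0.5 × (1.7 − 1.8) = -1.12
(y − y*) = -1.12 / 1 = -1.12

-1.12%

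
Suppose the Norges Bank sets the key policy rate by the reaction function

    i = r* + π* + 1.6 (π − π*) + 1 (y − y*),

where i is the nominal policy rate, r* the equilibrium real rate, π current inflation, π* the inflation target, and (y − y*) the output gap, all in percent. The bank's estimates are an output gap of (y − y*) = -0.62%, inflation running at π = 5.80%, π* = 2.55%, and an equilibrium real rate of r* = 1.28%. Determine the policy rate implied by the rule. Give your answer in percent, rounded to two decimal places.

8.41%

i = 1.28 + 2.55 + 1.6 × (5.80 − 2.55) + 1 × (-0.62)
   = 1.28 + 2.55 + 5.2 − 0.62 = 8.41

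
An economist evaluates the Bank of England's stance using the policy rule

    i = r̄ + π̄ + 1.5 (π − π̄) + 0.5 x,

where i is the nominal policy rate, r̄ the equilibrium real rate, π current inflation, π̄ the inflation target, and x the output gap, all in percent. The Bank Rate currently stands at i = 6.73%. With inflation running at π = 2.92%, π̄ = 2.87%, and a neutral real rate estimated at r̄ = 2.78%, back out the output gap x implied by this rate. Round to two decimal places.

0.5 x = 6.73 − 2.78 − 2.87 − 1.5 × (2.92 − 2.87) = 1.005
x = 1.005 / 0.5 = 2.01

2.01%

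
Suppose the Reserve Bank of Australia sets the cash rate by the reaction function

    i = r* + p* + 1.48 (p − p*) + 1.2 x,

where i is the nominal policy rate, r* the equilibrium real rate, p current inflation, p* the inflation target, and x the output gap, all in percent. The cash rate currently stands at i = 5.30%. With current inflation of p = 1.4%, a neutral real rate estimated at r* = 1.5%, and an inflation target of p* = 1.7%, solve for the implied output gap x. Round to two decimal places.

2.12%

1.2 x = 5.30 − 1.5 − 1.7 − 1.48 × (1.4 − 1.7) = 2.544
x = 2.544 / 1.2 = 2.12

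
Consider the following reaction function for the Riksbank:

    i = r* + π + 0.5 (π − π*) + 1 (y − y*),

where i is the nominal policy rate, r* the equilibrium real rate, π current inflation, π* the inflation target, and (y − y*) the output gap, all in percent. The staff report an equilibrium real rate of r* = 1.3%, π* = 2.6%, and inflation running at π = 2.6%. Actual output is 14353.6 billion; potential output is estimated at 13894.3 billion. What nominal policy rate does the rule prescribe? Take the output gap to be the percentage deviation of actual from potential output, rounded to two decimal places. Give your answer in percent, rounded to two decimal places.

7.21%

Output gap = 100 × (14353.6 − 13894.3) / 13894.3 = 3.31%.
i = 1.30 + 2.60 + 0.5 × (2.60 − 2.60) + 1 × 3.31
   = 1.30 + 2.6 + 0 + 3.31 = 7.21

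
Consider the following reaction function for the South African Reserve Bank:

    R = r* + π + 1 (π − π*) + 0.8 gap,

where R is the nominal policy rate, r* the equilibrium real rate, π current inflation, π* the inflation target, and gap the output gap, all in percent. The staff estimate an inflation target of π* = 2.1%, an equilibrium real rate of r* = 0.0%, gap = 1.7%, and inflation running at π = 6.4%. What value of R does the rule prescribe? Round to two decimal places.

R = 0.0 + 6.4 + 1 × (6.4 − 2.1) + 0.8 × 1.7
   = 0.0 + 6.4 + 4.3 + 1.36 = 12.06

12.06%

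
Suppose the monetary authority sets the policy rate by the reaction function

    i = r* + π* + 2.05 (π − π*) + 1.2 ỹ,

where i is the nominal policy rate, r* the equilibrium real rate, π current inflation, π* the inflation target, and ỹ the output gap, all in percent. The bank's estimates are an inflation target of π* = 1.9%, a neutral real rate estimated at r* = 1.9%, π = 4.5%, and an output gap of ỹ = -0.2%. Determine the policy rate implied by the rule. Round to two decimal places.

i = 1.9 + 1.9 + 2.05 × (4.5 − 1.9) + 1.2 × (-0.2)
   = 1.9 + 1.9 + 5.33 − 0.24 = 8.89

8.89%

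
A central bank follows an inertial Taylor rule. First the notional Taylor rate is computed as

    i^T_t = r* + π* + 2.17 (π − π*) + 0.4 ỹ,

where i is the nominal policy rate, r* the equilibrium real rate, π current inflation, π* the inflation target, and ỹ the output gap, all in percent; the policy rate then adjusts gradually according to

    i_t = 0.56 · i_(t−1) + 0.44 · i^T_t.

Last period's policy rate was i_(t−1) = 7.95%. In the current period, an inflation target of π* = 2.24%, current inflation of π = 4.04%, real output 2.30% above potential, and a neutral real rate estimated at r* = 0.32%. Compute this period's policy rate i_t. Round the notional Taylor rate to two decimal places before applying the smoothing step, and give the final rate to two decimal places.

7.70%

Output 2.30% above potential → ỹ = 2.30.
i^T_t = 0.32 + 2.24 + 2.17 × (4.04 − 2.24) + 0.4 × 2.30
   = 0.32 + 2.24 + 3.906 + 0.92 = 7.39
i_t = 0.56 × 7.95 + 0.44 × 7.39 = 4.452 + 3.2516 = 7.70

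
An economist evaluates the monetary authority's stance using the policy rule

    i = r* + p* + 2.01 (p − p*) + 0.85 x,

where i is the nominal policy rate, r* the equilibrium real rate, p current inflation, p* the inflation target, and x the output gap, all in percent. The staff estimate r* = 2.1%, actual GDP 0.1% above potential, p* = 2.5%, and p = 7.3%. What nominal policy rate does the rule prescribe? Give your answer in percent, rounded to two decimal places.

14.33%

Output 0.1% above potential → x = 0.1.
i = 2.1 + 2.5 + 2.01 × (7.3 − 2.5) + 0.85 × 0.1
   = 2.1 + 2.5 + 9.648 + 0.085 = 14.33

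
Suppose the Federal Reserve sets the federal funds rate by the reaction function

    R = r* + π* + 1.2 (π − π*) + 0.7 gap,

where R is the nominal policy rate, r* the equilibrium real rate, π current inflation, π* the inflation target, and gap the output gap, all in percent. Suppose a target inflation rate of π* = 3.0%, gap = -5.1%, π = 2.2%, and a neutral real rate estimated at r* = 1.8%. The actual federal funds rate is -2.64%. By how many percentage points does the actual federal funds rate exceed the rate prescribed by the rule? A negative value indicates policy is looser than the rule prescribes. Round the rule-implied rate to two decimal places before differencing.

R = 1.8 + 3.0 + 1.2 × (2.2 − 3.0) + 0.7 × (-5.1)
   = 1.8 + 3 − 0.96 − 3.57 = 0.27
Deviation = -2.64 − 0.27 = -2.91 pp.

-2.91 pp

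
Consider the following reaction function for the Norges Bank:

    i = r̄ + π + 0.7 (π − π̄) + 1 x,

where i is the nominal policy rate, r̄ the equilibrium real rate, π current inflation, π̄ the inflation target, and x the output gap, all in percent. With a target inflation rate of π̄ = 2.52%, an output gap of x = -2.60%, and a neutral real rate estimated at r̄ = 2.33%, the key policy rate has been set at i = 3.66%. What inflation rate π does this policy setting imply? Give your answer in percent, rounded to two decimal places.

3.35%

Collecting π: i = r̄ + (1 + 0.7) π − 0.7 π̄ + 1 x
1.7 π = 3.66 − 2.33 + 0.7 × 2.52 − 1 × (-2.60) = 5.694
π = 5.694 / 1.7 = 3.35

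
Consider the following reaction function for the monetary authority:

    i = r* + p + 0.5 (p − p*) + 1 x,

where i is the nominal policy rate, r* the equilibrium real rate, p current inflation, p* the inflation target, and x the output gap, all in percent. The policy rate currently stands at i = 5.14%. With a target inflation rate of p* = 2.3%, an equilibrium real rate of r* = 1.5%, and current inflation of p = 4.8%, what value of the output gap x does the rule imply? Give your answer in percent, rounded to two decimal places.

-2.41%

1 x = 5.14 − 1.5 − 4.8 − 0.5 × (4.8 − 2.3) = -2.41
x = -2.41 / 1 = -2.41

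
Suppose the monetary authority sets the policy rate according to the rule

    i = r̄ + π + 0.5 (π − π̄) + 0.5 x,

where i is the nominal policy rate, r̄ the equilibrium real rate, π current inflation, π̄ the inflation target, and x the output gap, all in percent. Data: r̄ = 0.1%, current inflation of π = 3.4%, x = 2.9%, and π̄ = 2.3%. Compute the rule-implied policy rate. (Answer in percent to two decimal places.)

5.50%

i = 0.1 + 3.4 + 0.5 × (3.4 − 2.3) + 0.5 × 2.9
   = 0.1 + 3.4 + 0.55 + 1.45 = 5.50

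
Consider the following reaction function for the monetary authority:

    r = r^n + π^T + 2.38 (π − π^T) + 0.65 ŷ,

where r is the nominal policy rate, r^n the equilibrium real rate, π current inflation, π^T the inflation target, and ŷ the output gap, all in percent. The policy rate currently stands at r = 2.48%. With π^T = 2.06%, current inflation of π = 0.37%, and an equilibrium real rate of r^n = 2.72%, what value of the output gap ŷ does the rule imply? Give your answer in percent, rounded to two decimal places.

2.65%

0.65 ŷ = 2.48 − 2.72 − 2.06 − 2.38 × (0.37 − 2.06) = 1.7222
ŷ = 1.7222 / 0.65 = 2.65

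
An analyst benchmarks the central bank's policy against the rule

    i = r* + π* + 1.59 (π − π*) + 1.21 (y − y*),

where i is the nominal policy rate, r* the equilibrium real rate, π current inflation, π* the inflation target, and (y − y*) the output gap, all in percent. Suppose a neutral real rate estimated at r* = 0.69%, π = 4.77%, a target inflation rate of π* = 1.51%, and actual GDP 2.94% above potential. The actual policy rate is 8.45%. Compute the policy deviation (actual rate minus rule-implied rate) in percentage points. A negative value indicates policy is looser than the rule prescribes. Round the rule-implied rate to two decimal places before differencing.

Output 2.94% above potential → (y − y*) = 2.94.
i = 0.69 + 1.51 + 1.59 × (4.77 − 1.51) + 1.21 × 2.94
   = 0.69 + 1.51 + 5.1834 + 3.5574 = 10.94
Deviation = 8.45 − 10.94 = -2.49 pp.

-2.49 pp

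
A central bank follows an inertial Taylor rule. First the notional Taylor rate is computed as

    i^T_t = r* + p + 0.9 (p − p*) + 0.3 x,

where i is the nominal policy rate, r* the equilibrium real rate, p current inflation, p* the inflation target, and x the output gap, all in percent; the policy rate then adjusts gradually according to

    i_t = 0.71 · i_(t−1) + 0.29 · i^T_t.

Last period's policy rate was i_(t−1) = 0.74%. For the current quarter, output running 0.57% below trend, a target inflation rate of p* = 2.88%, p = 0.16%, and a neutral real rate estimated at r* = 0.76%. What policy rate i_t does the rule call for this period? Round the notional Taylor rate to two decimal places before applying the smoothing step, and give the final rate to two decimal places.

Output 0.57% below potential → x = -0.57.
i^T_t = 0.76 + 0.16 + 0.9 × (0.16 − 2.88) + 0.3 × (-0.57)
   = 0.76 + 0.16 − 2.448 − 0.171 = -1.70
i_t = 0.71 × 0.74 + 0.29 × (-1.70) = 0.5254 − 0.493 = 0.03

0.03%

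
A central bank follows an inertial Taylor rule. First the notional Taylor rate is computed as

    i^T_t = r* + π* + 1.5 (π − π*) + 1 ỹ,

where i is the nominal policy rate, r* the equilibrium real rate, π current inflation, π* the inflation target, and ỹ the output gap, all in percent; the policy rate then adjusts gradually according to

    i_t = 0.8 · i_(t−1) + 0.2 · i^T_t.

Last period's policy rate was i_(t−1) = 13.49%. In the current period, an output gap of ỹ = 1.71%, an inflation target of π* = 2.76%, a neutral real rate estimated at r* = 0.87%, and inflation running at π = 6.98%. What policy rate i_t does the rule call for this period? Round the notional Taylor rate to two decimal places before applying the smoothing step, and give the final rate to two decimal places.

13.13%

i^T_t = 0.87 + 2.76 + 1.5 × (6.98 − 2.76) + 1 × 1.71
   = 0.87 + 2.76 + 6.33 + 1.71 = 11.67
i_t = 0.8 × 13.49 + 0.2 × 11.67 = 10.792 + 2.334 = 13.13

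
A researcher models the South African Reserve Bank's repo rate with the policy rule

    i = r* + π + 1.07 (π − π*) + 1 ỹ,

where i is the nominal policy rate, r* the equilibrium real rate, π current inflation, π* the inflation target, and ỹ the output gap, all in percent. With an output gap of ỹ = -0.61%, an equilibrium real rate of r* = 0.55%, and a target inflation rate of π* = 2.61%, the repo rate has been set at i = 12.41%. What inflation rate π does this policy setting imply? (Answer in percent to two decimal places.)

Collecting π: i = r* + (1 + 1.07) π − 1.07 π* + 1 ỹ
2.07 π = 12.41 − 0.55 + 1.07 × 2.61 − 1 × (-0.61) = 15.2627
π = 15.2627 / 2.07 = 7.37

7.37%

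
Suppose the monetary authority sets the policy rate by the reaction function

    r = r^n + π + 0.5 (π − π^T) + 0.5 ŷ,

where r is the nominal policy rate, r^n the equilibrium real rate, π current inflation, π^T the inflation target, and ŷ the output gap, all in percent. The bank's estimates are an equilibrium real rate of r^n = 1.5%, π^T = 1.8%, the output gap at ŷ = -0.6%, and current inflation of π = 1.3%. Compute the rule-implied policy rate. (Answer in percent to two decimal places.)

r = 1.5 + 1.3 + 0.5 × (1.3 − 1.8) + 0.5 × (-0.6)
   = 1.5 + 1.3 − 0.25 − 0.3 = 2.25

2.25%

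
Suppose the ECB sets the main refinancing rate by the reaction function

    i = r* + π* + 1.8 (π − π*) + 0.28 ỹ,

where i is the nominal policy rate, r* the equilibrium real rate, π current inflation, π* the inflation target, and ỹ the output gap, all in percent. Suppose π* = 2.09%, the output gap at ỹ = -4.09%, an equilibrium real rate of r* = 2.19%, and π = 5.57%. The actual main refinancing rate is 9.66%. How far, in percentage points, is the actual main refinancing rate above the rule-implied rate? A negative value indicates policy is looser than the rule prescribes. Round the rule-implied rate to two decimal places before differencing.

0.26 pp

i = 2.19 + 2.09 + 1.8 × (5.57 − 2.09) + 0.28 × (-4.09)
   = 2.19 + 2.09 + 6.264 − 1.1452 = 9.40
Deviation = 9.66 − 9.40 = 0.26 pp.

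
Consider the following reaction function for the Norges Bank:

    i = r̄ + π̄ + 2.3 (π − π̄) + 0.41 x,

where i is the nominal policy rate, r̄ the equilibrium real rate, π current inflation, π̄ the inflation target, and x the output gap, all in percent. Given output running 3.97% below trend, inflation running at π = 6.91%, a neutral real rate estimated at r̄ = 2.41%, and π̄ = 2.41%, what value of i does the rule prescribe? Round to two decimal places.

Output 3.97% below potential → x = -3.97.
i = 2.41 + 2.41 + 2.3 × (6.91 − 2.41) + 0.41 × (-3.97)
   = 2.41 + 2.41 + 10.35 − 1.6277 = 13.54

13.54%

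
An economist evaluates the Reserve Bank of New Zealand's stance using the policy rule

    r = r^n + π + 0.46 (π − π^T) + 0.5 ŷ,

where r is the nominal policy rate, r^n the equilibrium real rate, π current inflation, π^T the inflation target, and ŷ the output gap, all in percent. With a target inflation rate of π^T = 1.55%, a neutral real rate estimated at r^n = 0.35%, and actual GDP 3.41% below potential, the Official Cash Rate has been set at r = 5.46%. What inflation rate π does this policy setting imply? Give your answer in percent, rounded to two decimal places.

Output 3.41% below potential → ŷ = -3.41.
Collecting π: r = r^n + (1 + 0.46) π − 0.46 π^T + 0.5 ŷ
1.46 π = 5.46 − 0.35 + 0.46 × 1.55 − 0.5 × (-3.41) = 7.528
π = 7.528 / 1.46 = 5.16

5.16%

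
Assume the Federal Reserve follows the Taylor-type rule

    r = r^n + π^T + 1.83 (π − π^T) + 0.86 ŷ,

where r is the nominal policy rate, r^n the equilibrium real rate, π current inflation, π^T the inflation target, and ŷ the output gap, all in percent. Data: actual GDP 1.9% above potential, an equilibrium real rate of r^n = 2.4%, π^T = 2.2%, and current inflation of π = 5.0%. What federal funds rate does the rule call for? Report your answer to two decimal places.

11.36%

Output 1.9% above potential → ŷ = 1.9.
r = 2.4 + 2.2 + 1.83 × (5.0 − 2.2) + 0.86 × 1.9
   = 2.4 + 2.2 + 5.124 + 1.634 = 11.36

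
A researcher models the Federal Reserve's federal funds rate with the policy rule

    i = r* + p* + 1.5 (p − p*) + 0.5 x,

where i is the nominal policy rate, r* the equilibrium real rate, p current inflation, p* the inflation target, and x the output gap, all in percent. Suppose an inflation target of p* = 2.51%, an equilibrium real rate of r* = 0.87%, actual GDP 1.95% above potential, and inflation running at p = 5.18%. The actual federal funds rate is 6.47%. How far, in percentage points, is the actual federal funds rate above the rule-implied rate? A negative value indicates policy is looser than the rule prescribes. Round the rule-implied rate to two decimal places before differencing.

-1.89 pp

Output 1.95% above potential → x = 1.95.
i = 0.87 + 2.51 + 1.5 × (5.18 − 2.51) + 0.5 × 1.95
   = 0.87 + 2.51 + 4.005 + 0.975 = 8.36
Deviation = 6.47 − 8.36 = -1.89 pp.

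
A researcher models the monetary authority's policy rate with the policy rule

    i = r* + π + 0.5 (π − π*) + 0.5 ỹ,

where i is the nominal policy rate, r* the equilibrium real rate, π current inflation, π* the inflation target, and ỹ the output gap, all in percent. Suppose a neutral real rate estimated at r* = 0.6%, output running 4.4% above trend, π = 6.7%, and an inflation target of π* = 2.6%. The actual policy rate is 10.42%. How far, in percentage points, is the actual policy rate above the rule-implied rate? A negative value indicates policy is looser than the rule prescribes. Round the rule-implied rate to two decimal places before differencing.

-1.13 pp

Output 4.4% above potential → ỹ = 4.4.
i = 0.6 + 6.7 + 0.5 × (6.7 − 2.6) + 0.5 × 4.4
   = 0.6 + 6.7 + 2.05 + 2.2 = 11.55
Deviation = 10.42 − 11.55 = -1.13 pp.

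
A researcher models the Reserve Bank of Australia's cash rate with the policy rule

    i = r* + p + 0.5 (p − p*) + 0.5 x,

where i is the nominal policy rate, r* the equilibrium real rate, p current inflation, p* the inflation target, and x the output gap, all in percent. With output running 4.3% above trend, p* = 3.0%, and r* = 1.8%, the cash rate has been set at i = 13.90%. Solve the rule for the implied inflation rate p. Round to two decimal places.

7.63%

Output 4.3% above potential → x = 4.3.
Collecting p: i = r* + (1 + 0.5) p − 0.5 p* + 0.5 x
1.5 p = 13.90 − 1.8 + 0.5 × 3.0 − 0.5 × 4.3 = 11.45
p = 11.45 / 1.5 = 7.63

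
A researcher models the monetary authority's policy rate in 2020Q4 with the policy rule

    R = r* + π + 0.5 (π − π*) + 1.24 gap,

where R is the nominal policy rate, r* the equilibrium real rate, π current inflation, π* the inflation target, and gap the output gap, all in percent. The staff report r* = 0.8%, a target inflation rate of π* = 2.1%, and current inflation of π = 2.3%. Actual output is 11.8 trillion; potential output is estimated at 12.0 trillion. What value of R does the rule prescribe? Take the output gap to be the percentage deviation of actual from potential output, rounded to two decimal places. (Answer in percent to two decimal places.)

Output gap = 100 × (11.8 − 12.0) / 12.0 = -1.67%.
R = 0.80 + 2.30 + 0.5 × (2.30 − 2.10) + 1.24 × (-1.67)
   = 0.80 + 2.3 + 0.1 − 2.0708 = 1.13

1.13%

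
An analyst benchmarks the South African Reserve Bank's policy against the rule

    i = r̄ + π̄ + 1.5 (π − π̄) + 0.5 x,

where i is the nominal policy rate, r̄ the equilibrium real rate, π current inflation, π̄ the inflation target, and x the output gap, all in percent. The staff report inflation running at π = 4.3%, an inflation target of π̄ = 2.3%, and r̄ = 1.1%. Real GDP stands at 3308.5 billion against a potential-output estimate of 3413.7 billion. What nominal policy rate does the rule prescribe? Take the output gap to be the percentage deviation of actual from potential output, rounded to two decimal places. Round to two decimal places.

Output gap = 100 × (3308.5 − 3413.7) / 3413.7 = -3.08%.
i = 1.10 + 2.30 + 1.5 × (4.30 − 2.30) + 0.5 × (-3.08)
   = 1.10 + 2.3 + 3 − 1.54 = 4.86

4.86%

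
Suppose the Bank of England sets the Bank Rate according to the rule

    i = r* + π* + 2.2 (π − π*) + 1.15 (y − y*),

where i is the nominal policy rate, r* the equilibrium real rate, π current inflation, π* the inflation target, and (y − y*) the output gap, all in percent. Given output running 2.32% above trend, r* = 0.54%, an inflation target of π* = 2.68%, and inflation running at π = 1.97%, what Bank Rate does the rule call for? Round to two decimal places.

4.33%

Output 2.32% above potential → (y − y*) = 2.32.
i = 0.54 + 2.68 + 2.2 × (1.97 − 2.68) + 1.15 × 2.32
   = 0.54 + 2.68 − 1.562 + 2.668 = 4.33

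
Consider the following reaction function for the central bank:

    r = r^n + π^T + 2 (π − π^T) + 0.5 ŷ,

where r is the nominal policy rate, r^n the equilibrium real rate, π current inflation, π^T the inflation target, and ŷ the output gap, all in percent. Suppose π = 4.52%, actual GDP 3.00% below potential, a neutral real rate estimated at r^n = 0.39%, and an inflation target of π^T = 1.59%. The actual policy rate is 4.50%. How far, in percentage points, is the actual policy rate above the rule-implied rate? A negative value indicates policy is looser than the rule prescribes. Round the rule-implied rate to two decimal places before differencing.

Output 3.00% below potential → ŷ = -3.00.
r = 0.39 + 1.59 + 2 × (4.52 − 1.59) + 0.5 × (-3.00)
   = 0.39 + 1.59 + 5.86 − 1.5 = 6.34
Deviation = 4.50 − 6.34 = -1.84 pp.

-1.84 pp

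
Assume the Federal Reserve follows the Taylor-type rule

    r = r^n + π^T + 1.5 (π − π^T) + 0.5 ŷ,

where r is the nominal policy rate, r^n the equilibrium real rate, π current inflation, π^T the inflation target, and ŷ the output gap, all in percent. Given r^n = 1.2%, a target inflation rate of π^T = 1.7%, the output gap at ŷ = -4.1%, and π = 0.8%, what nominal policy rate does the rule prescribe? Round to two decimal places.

r = 1.2 + 1.7 + 1.5 × (0.8 − 1.7) + 0.5 × (-4.1)
   = 1.2 + 1.7 − 1.35 − 2.05 = -0.50

-0.50%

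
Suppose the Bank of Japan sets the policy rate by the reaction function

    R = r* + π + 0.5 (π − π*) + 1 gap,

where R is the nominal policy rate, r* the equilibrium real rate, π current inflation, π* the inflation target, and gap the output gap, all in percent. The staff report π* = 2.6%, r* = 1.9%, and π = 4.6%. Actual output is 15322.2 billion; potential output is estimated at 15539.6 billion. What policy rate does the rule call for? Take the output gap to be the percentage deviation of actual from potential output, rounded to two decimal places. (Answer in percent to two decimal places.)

Output gap = 100 × (15322.2 − 15539.6) / 15539.6 = -1.40%.
R = 1.90 + 4.60 + 0.5 × (4.60 − 2.60) + 1 × (-1.40)
   = 1.90 + 4.6 + 1 − 1.4 = 6.10

6.10%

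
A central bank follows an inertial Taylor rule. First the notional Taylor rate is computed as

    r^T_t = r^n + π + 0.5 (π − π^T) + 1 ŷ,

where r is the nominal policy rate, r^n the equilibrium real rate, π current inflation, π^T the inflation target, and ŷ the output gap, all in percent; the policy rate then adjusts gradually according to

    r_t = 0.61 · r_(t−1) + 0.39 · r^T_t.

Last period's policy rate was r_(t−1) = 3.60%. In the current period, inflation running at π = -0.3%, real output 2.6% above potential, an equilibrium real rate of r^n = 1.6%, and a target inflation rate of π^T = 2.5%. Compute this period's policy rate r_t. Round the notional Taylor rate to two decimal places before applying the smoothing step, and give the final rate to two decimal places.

3.17%

Output 2.6% above potential → ŷ = 2.6.
r^T_t = 1.6 + (-0.3) + 0.5 × (-0.3 − 2.5) + 1 × 2.6
   = 1.6 − 0.3 − 1.4 + 2.6 = 2.50
r_t = 0.61 × 3.60 + 0.39 × 2.50 = 2.196 + 0.975 = 3.17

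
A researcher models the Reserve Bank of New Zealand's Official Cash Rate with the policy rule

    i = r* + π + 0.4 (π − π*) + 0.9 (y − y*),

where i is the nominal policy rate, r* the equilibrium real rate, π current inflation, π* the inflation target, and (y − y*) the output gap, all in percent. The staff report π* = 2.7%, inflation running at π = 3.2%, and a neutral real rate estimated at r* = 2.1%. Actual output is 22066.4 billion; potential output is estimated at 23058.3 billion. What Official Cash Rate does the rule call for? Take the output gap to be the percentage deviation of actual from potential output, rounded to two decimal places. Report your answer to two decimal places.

1.63%

Output gap = 100 × (22066.4 − 23058.3) / 23058.3 = -4.30%.
i = 2.10 + 3.20 + 0.4 × (3.20 − 2.70) + 0.9 × (-4.30)
   = 2.10 + 3.2 + 0.2 − 3.87 = 1.63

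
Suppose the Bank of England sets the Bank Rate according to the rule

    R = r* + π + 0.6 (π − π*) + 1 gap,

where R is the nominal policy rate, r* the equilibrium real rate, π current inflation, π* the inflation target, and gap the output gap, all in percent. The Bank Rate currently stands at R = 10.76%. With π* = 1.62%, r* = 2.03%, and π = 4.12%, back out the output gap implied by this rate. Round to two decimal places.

1 gap = 10.76 − 2.03 − 4.12 − 0.6 × (4.12 − 1.62) = 3.11
gap = 3.11 / 1 = 3.11

3.11%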